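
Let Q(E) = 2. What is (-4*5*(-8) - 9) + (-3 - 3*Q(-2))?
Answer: 142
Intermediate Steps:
(-4*5*(-8) - 9) + (-3 - 3*Q(-2)) = (-4*5*(-8) - 9) + (-3 - 3*2) = (-20*(-8) - 9) + (-3 - 6) = (160 - 9) - 9 = 151 - 9 = 142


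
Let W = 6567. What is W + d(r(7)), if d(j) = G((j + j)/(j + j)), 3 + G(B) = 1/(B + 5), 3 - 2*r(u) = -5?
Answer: 39385/6 ≈ 6564.2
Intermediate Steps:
r(u) = 4 (r(u) = 3/2 - ½*(-5) = 3/2 + 5/2 = 4)
G(B) = -3 + 1/(5 + B) (G(B) = -3 + 1/(B + 5) = -3 + 1/(5 + B))
d(j) = -17/6 (d(j) = (-14 - 3*(j + j)/(j + j))/(5 + (j + j)/(j + j)) = (-14 - 3*2*j/(2*j))/(5 + (2*j)/((2*j))) = (-14 - 3*2*j*1/(2*j))/(5 + (2*j)*(1/(2*j))) = (-14 - 3*1)/(5 + 1) = (-14 - 3)/6 = (⅙)*(-17) = -17/6)
W + d(r(7)) = 6567 - 17/6 = 39385/6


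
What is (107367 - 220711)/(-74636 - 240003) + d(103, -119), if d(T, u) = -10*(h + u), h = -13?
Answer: 415436824/314639 ≈ 1320.4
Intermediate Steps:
d(T, u) = 130 - 10*u (d(T, u) = -10*(-13 + u) = 130 - 10*u)
(107367 - 220711)/(-74636 - 240003) + d(103, -119) = (107367 - 220711)/(-74636 - 240003) + (130 - 10*(-119)) = -113344/(-314639) + (130 + 1190) = -113344*(-1/314639) + 1320 = 113344/314639 + 1320 = 415436824/314639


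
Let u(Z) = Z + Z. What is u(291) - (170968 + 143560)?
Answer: -313946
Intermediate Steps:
u(Z) = 2*Z
u(291) - (170968 + 143560) = 2*291 - (170968 + 143560) = 582 - 1*314528 = 582 - 314528 = -313946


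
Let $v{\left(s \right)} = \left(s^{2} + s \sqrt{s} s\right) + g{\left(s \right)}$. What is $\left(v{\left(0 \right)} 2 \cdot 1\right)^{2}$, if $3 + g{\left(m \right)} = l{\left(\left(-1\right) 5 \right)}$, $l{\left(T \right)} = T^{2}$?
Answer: $1936$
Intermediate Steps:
$g{\left(m \right)} = 22$ ($g{\left(m \right)} = -3 + \left(\left(-1\right) 5\right)^{2} = -3 + \left(-5\right)^{2} = -3 + 25 = 22$)
$v{\left(s \right)} = 22 + s^{2} + s^{\frac{5}{2}}$ ($v{\left(s \right)} = \left(s^{2} + s \sqrt{s} s\right) + 22 = \left(s^{2} + s^{\frac{3}{2}} s\right) + 22 = \left(s^{2} + s^{\frac{5}{2}}\right) + 22 = 22 + s^{2} + s^{\frac{5}{2}}$)
$\left(v{\left(0 \right)} 2 \cdot 1\right)^{2} = \left(\left(22 + 0^{2} + 0^{\frac{5}{2}}\right) 2 \cdot 1\right)^{2} = \left(\left(22 + 0 + 0\right) 2 \cdot 1\right)^{2} = \left(22 \cdot 2 \cdot 1\right)^{2} = \left(44 \cdot 1\right)^{2} = 44^{2} = 1936$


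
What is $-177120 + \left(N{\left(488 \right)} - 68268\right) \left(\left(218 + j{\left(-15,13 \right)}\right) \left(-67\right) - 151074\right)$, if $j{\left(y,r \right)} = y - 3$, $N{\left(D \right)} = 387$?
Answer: $11164482474$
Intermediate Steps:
$j{\left(y,r \right)} = -3 + y$
$-177120 + \left(N{\left(488 \right)} - 68268\right) \left(\left(218 + j{\left(-15,13 \right)}\right) \left(-67\right) - 151074\right) = -177120 + \left(387 - 68268\right) \left(\left(218 - 18\right) \left(-67\right) - 151074\right) = -177120 - 67881 \left(\left(218 - 18\right) \left(-67\right) - 151074\right) = -177120 - 67881 \left(200 \left(-67\right) - 151074\right) = -177120 - 67881 \left(-13400 - 151074\right) = -177120 - -11164659594 = -177120 + 11164659594 = 11164482474$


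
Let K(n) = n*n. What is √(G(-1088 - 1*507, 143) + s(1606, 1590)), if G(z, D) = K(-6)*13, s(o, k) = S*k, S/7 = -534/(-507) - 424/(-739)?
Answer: 2*√428627893998/9607 ≈ 136.30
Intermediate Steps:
S = 1422386/124891 (S = 7*(-534/(-507) - 424/(-739)) = 7*(-534*(-1/507) - 424*(-1/739)) = 7*(178/169 + 424/739) = 7*(203198/124891) = 1422386/124891 ≈ 11.389)
K(n) = n²
s(o, k) = 1422386*k/124891
G(z, D) = 468 (G(z, D) = (-6)²*13 = 36*13 = 468)
√(G(-1088 - 1*507, 143) + s(1606, 1590)) = √(468 + (1422386/124891)*1590) = √(468 + 2261593740/124891) = √(2320042728/124891) = 2*√428627893998/9607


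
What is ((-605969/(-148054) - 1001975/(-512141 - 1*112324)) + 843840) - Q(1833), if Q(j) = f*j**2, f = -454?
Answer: 28221442680683360659/18490908222 ≈ 1.5262e+9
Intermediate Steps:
Q(j) = -454*j**2
((-605969/(-148054) - 1001975/(-512141 - 1*112324)) + 843840) - Q(1833) = ((-605969/(-148054) - 1001975/(-512141 - 1*112324)) + 843840) - (-454)*1833**2 = ((-605969*(-1/148054) - 1001975/(-512141 - 112324)) + 843840) - (-454)*3359889 = ((605969/148054 - 1001975/(-624465)) + 843840) - 1*(-1525389606) = ((605969/148054 - 1001975*(-1/624465)) + 843840) + 1525389606 = ((605969/148054 + 200395/124893) + 843840) + 1525389606 = (105350567647/18490908222 + 843840) + 1525389606 = 15603473344620127/18490908222 + 1525389606 = 28221442680683360659/18490908222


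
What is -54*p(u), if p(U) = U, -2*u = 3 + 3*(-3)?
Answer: -162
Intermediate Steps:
u = 3 (u = -(3 + 3*(-3))/2 = -(3 - 9)/2 = -1/2*(-6) = 3)
-54*p(u) = -54*3 = -162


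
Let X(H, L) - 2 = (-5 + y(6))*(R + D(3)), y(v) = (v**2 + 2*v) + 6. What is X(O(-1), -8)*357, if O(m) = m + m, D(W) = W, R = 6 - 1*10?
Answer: -16779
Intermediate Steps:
R = -4 (R = 6 - 10 = -4)
y(v) = 6 + v**2 + 2*v
O(m) = 2*m
X(H, L) = -47 (X(H, L) = 2 + (-5 + (6 + 6**2 + 2*6))*(-4 + 3) = 2 + (-5 + (6 + 36 + 12))*(-1) = 2 + (-5 + 54)*(-1) = 2 + 49*(-1) = 2 - 49 = -47)
X(O(-1), -8)*357 = -47*357 = -16779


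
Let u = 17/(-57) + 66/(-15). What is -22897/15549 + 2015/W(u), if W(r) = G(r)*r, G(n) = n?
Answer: 192602080826/2144471433 ≈ 89.813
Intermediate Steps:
u = -1339/285 (u = 17*(-1/57) + 66*(-1/15) = -17/57 - 22/5 = -1339/285 ≈ -4.6982)
W(r) = r**2 (W(r) = r*r = r**2)
-22897/15549 + 2015/W(u) = -22897/15549 + 2015/((-1339/285)**2) = -22897*1/15549 + 2015/(1792921/81225) = -22897/15549 + 2015*(81225/1792921) = -22897/15549 + 12589875/137917 = 192602080826/2144471433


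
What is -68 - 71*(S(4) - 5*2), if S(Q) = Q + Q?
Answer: 74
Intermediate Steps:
S(Q) = 2*Q
-68 - 71*(S(4) - 5*2) = -68 - 71*(2*4 - 5*2) = -68 - 71*(8 - 10) = -68 - 71*(-2) = -68 + 142 = 74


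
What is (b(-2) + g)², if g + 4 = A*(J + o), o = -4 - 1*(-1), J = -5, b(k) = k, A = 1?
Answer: 196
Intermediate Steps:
o = -3 (o = -4 + 1 = -3)
g = -12 (g = -4 + 1*(-5 - 3) = -4 + 1*(-8) = -4 - 8 = -12)
(b(-2) + g)² = (-2 - 12)² = (-14)² = 196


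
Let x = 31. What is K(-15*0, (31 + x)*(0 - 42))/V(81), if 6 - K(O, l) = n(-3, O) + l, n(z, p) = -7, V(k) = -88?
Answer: -2617/88 ≈ -29.739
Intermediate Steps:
K(O, l) = 13 - l (K(O, l) = 6 - (-7 + l) = 6 + (7 - l) = 13 - l)
K(-15*0, (31 + x)*(0 - 42))/V(81) = (13 - (31 + 31)*(0 - 42))/(-88) = (13 - 62*(-42))*(-1/88) = (13 - 1*(-2604))*(-1/88) = (13 + 2604)*(-1/88) = 2617*(-1/88) = -2617/88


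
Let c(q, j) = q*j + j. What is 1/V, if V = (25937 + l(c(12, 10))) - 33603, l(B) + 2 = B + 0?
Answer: -1/7538 ≈ -0.00013266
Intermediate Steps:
c(q, j) = j + j*q (c(q, j) = j*q + j = j + j*q)
l(B) = -2 + B (l(B) = -2 + (B + 0) = -2 + B)
V = -7538 (V = (25937 + (-2 + 10*(1 + 12))) - 33603 = (25937 + (-2 + 10*13)) - 33603 = (25937 + (-2 + 130)) - 33603 = (25937 + 128) - 33603 = 26065 - 33603 = -7538)
1/V = 1/(-7538) = -1/7538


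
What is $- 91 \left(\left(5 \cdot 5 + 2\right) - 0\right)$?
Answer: $-2457$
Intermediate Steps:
$- 91 \left(\left(5 \cdot 5 + 2\right) - 0\right) = - 91 \left(\left(25 + 2\right) + 0\right) = - 91 \left(27 + 0\right) = \left(-91\right) 27 = -2457$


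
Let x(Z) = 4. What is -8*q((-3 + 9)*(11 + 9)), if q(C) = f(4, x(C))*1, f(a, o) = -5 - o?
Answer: 72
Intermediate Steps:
q(C) = -9 (q(C) = (-5 - 1*4)*1 = (-5 - 4)*1 = -9*1 = -9)
-8*q((-3 + 9)*(11 + 9)) = -8*(-9) = 72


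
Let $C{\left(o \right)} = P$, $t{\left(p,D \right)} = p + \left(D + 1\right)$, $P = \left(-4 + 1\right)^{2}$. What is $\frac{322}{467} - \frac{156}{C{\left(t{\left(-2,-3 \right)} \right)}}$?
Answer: $- \frac{23318}{1401} \approx -16.644$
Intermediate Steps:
$P = 9$ ($P = \left(-3\right)^{2} = 9$)
$t{\left(p,D \right)} = 1 + D + p$ ($t{\left(p,D \right)} = p + \left(1 + D\right) = 1 + D + p$)
$C{\left(o \right)} = 9$
$\frac{322}{467} - \frac{156}{C{\left(t{\left(-2,-3 \right)} \right)}} = \frac{322}{467} - \frac{156}{9} = 322 \cdot \frac{1}{467} - \frac{52}{3} = \frac{322}{467} - \frac{52}{3} = - \frac{23318}{1401}$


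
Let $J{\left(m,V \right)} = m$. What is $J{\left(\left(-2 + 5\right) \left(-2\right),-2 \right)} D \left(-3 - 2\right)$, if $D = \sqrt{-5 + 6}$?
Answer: $30$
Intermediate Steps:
$D = 1$ ($D = \sqrt{1} = 1$)
$J{\left(\left(-2 + 5\right) \left(-2\right),-2 \right)} D \left(-3 - 2\right) = \left(-2 + 5\right) \left(-2\right) 1 \left(-3 - 2\right) = 3 \left(-2\right) 1 \left(-5\right) = \left(-6\right) 1 \left(-5\right) = \left(-6\right) \left(-5\right) = 30$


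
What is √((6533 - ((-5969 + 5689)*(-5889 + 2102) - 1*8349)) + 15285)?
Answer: I*√1030193 ≈ 1015.0*I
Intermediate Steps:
√((6533 - ((-5969 + 5689)*(-5889 + 2102) - 1*8349)) + 15285) = √((6533 - (-280*(-3787) - 8349)) + 15285) = √((6533 - (1060360 - 8349)) + 15285) = √((6533 - 1*1052011) + 15285) = √((6533 - 1052011) + 15285) = √(-1045478 + 15285) = √(-1030193) = I*√1030193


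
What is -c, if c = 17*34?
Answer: -578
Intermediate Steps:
c = 578
-c = -1*578 = -578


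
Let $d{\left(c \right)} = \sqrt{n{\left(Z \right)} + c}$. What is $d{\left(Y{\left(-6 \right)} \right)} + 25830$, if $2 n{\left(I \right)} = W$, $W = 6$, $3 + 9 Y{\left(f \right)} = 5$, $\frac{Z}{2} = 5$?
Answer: $25830 + \frac{\sqrt{29}}{3} \approx 25832.0$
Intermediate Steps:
$Z = 10$ ($Z = 2 \cdot 5 = 10$)
$Y{\left(f \right)} = \frac{2}{9}$ ($Y{\left(f \right)} = - \frac{1}{3} + \frac{1}{9} \cdot 5 = - \frac{1}{3} + \frac{5}{9} = \frac{2}{9}$)
$n{\left(I \right)} = 3$ ($n{\left(I \right)} = \frac{1}{2} \cdot 6 = 3$)
$d{\left(c \right)} = \sqrt{3 + c}$
$d{\left(Y{\left(-6 \right)} \right)} + 25830 = \sqrt{3 + \frac{2}{9}} + 25830 = \sqrt{\frac{29}{9}} + 25830 = \frac{\sqrt{29}}{3} + 25830 = 25830 + \frac{\sqrt{29}}{3}$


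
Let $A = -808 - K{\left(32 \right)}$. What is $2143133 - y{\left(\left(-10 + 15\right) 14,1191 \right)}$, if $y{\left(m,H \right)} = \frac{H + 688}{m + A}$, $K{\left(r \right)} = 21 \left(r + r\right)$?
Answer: $\frac{4462004785}{2082} \approx 2.1431 \cdot 10^{6}$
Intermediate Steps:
$K{\left(r \right)} = 42 r$ ($K{\left(r \right)} = 21 \cdot 2 r = 42 r$)
$A = -2152$ ($A = -808 - 42 \cdot 32 = -808 - 1344 = -2152$)
$y{\left(m,H \right)} = \frac{688 + H}{-2152 + m}$ ($y{\left(m,H \right)} = \frac{H + 688}{m - 2152} = \frac{688 + H}{-2152 + m}$)
$2143133 - y{\left(\left(-10 + 15\right) 14,1191 \right)} = 2143133 - \frac{688 + 1191}{-2152 + \left(-10 + 15\right) 14} = 2143133 - \frac{1}{-2152 + 5 \cdot 14} \cdot 1879 = 2143133 - \frac{1}{-2152 + 70} \cdot 1879 = 2143133 - \frac{1}{-2082} \cdot 1879 = 2143133 - \left(- \frac{1}{2082}\right) 1879 = 2143133 - - \frac{1879}{2082} = 2143133 + \frac{1879}{2082} = \frac{4462004785}{2082}$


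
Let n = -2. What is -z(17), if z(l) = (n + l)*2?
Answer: -30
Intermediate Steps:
z(l) = -4 + 2*l (z(l) = (-2 + l)*2 = -4 + 2*l)
-z(17) = -(-4 + 2*17) = -(-4 + 34) = -1*30 = -30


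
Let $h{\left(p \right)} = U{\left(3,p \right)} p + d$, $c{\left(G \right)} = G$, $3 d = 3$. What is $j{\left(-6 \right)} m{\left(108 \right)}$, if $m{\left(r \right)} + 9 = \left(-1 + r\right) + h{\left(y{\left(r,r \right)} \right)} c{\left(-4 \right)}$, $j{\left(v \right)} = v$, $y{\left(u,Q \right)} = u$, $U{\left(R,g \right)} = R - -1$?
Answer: $9804$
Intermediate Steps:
$U{\left(R,g \right)} = 1 + R$ ($U{\left(R,g \right)} = R + 1 = 1 + R$)
$d = 1$ ($d = \frac{1}{3} \cdot 3 = 1$)
$h{\left(p \right)} = 1 + 4 p$ ($h{\left(p \right)} = \left(1 + 3\right) p + 1 = 4 p + 1 = 1 + 4 p$)
$m{\left(r \right)} = -14 - 15 r$ ($m{\left(r \right)} = -9 + \left(\left(-1 + r\right) + \left(1 + 4 r\right) \left(-4\right)\right) = -9 + \left(\left(-1 + r\right) - \left(4 + 16 r\right)\right) = -9 - \left(5 + 15 r\right) = -14 - 15 r$)
$j{\left(-6 \right)} m{\left(108 \right)} = - 6 \left(-14 - 1620\right) = \left(-6\right) \left(-1634\right) = 9804$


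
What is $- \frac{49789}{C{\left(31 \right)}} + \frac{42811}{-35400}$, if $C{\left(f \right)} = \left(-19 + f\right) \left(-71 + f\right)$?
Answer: $\frac{4838837}{47200} \approx 102.52$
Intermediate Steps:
$C{\left(f \right)} = \left(-71 + f\right) \left(-19 + f\right)$
$- \frac{49789}{C{\left(31 \right)}} + \frac{42811}{-35400} = - \frac{49789}{1349 + 31^{2} - 2790} + \frac{42811}{-35400} = - \frac{49789}{1349 + 961 - 2790} + 42811 \left(- \frac{1}{35400}\right) = - \frac{49789}{-480} - \frac{42811}{35400} = \left(-49789\right) \left(- \frac{1}{480}\right) - \frac{42811}{35400} = \frac{49789}{480} - \frac{42811}{35400} = \frac{4838837}{47200}$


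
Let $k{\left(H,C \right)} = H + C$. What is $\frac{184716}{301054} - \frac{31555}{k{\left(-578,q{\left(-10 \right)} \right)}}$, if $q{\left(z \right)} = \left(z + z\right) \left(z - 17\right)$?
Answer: $\frac{4753389089}{5720026} \approx 831.01$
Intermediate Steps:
$q{\left(z \right)} = 2 z \left(-17 + z\right)$
$k{\left(H,C \right)} = C + H$
$\frac{184716}{301054} - \frac{31555}{k{\left(-578,q{\left(-10 \right)} \right)}} = \frac{184716}{301054} - \frac{31555}{2 \left(-10\right) \left(-17 - 10\right) - 578} = 184716 \cdot \frac{1}{301054} - \frac{31555}{2 \left(-10\right) \left(-27\right) - 578} = \frac{92358}{150527} - \frac{31555}{540 - 578} = \frac{92358}{150527} - \frac{31555}{-38} = \frac{92358}{150527} - - \frac{31555}{38} = \frac{92358}{150527} + \frac{31555}{38} = \frac{4753389089}{5720026}$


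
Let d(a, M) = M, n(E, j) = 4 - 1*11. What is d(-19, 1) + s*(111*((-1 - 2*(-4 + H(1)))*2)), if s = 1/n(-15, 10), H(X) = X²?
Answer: -1103/7 ≈ -157.57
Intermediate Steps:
n(E, j) = -7 (n(E, j) = 4 - 11 = -7)
s = -⅐ (s = 1/(-7) = -⅐ ≈ -0.14286)
d(-19, 1) + s*(111*((-1 - 2*(-4 + H(1)))*2)) = 1 - 111*(-1 - 2*(-4 + 1²))*2/7 = 1 - 111*(-1 - 2*(-4 + 1))*2/7 = 1 - 111*(-1 - 2*(-3))*2/7 = 1 - 111*(-1 + 6)*2/7 = 1 - 111*5*2/7 = 1 - 111*10/7 = 1 - ⅐*1110 = 1 - 1110/7 = -1103/7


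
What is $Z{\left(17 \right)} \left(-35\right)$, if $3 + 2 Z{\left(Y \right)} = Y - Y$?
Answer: $\frac{105}{2} \approx 52.5$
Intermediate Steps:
$Z{\left(Y \right)} = - \frac{3}{2}$ ($Z{\left(Y \right)} = - \frac{3}{2} + \frac{Y - Y}{2} = - \frac{3}{2} + \frac{1}{2} \cdot 0 = - \frac{3}{2} + 0 = - \frac{3}{2}$)
$Z{\left(17 \right)} \left(-35\right) = \left(- \frac{3}{2}\right) \left(-35\right) = \frac{105}{2}$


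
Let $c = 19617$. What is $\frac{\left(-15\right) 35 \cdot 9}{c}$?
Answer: $- \frac{1575}{6539} \approx -0.24086$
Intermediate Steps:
$\frac{\left(-15\right) 35 \cdot 9}{c} = \frac{\left(-15\right) 35 \cdot 9}{19617} = \left(-525\right) 9 \cdot \frac{1}{19617} = \left(-4725\right) \frac{1}{19617} = - \frac{1575}{6539}$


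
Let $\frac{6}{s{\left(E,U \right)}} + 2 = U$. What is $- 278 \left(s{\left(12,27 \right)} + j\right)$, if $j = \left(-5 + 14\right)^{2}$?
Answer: $- \frac{564618}{25} \approx -22585.0$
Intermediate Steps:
$j = 81$ ($j = 9^{2} = 81$)
$s{\left(E,U \right)} = \frac{6}{-2 + U}$
$- 278 \left(s{\left(12,27 \right)} + j\right) = - 278 \left(\frac{6}{-2 + 27} + 81\right) = - 278 \left(\frac{6}{25} + 81\right) = \left(-278\right) \frac{2031}{25} = - \frac{564618}{25}$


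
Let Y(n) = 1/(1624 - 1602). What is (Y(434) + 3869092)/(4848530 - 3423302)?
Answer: 85120025/31355016 ≈ 2.7147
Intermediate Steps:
Y(n) = 1/22
(Y(434) + 3869092)/(4848530 - 3423302) = (1/22 + 3869092)/(4848530 - 3423302) = (85120025/22)/1425228 = (85120025/22)*(1/1425228) = 85120025/31355016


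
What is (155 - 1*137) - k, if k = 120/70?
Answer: 114/7 ≈ 16.286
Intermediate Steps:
k = 12/7 (k = 120*(1/70) = 12/7 ≈ 1.7143)
(155 - 1*137) - k = (155 - 1*137) - 1*12/7 = (155 - 137) - 12/7 = 18 - 12/7 = 114/7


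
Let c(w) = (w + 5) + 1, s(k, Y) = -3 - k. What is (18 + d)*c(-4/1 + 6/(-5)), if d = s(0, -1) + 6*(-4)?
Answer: -36/5 ≈ -7.2000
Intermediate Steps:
c(w) = 6 + w (c(w) = (5 + w) + 1 = 6 + w)
d = -27 (d = (-3 - 1*0) + 6*(-4) = (-3 + 0) - 24 = -3 - 24 = -27)
(18 + d)*c(-4/1 + 6/(-5)) = (18 - 27)*(6 + (-4/1 + 6/(-5))) = -9*(6 + (-4*1 + 6*(-1/5))) = -9*(6 + (-4 - 6/5)) = -9*(6 - 26/5) = -9*4/5 = -36/5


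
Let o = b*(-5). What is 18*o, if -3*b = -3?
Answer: -90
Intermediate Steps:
b = 1 (b = -1/3*(-3) = 1)
o = -5 (o = 1*(-5) = -5)
18*o = 18*(-5) = -90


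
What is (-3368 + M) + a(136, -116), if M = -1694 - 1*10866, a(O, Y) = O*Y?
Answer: -31704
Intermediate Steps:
M = -12560 (M = -1694 - 10866 = -12560)
(-3368 + M) + a(136, -116) = (-3368 - 12560) + 136*(-116) = -15928 - 15776 = -31704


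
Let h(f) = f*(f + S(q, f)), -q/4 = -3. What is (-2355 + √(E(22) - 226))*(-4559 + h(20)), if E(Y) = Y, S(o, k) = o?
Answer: 9229245 - 7838*I*√51 ≈ 9.2292e+6 - 55975.0*I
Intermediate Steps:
q = 12 (q = -4*(-3) = 12)
h(f) = f*(12 + f) (h(f) = f*(f + 12) = f*(12 + f))
(-2355 + √(E(22) - 226))*(-4559 + h(20)) = (-2355 + √(22 - 226))*(-4559 + 20*(12 + 20)) = (-2355 + √(-204))*(-4559 + 20*32) = (-2355 + 2*I*√51)*(-4559 + 640) = (-2355 + 2*I*√51)*(-3919) = 9229245 - 7838*I*√51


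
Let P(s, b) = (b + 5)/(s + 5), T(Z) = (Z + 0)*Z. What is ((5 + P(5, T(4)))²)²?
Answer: 25411681/10000 ≈ 2541.2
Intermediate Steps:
T(Z) = Z² (T(Z) = Z*Z = Z²)
P(s, b) = (5 + b)/(5 + s)
((5 + P(5, T(4)))²)² = ((5 + (5 + 4²)/(5 + 5))²)² = ((5 + (5 + 16)/10)²)² = ((5 + (⅒)*21)²)² = ((5 + 21/10)²)² = ((71/10)²)² = (5041/100)² = 25411681/10000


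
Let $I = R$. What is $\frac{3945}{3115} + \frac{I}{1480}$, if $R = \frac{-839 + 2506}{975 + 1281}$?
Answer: $\frac{2635414861}{2080122240} \approx 1.267$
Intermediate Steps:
$R = \frac{1667}{2256} \approx 0.73892$
$I = \frac{1667}{2256} \approx 0.73892$
$\frac{3945}{3115} + \frac{I}{1480} = \frac{3945}{3115} + \frac{1667}{2256 \cdot 1480} = 3945 \cdot \frac{1}{3115} + \frac{1667}{2256} \cdot \frac{1}{1480} = \frac{789}{623} + \frac{1667}{3338880} = \frac{2635414861}{2080122240}$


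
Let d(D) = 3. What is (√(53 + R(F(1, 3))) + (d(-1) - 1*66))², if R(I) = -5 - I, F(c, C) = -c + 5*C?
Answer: (63 - √34)² ≈ 3268.3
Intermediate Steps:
(√(53 + R(F(1, 3))) + (d(-1) - 1*66))² = (√(53 + (-5 - (-1*1 + 5*3))) + (3 - 1*66))² = (√(53 + (-5 - (-1 + 15))) + (3 - 66))² = (√(53 + (-5 - 1*14)) - 63)² = (√(53 + (-5 - 14)) - 63)² = (√(53 - 19) - 63)² = (√34 - 63)² = (-63 + √34)²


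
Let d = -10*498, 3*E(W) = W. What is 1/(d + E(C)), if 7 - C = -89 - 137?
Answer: -3/14707 ≈ -0.00020398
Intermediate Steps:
C = 233 (C = 7 - (-89 - 137) = 7 - 1*(-226) = 7 + 226 = 233)
E(W) = W/3
d = -4980
1/(d + E(C)) = 1/(-4980 + (⅓)*233) = 1/(-4980 + 233/3) = 1/(-14707/3) = -3/14707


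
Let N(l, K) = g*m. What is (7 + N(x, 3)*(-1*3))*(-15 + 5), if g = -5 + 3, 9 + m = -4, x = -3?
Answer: 710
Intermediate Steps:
m = -13 (m = -9 - 4 = -13)
g = -2
N(l, K) = 26 (N(l, K) = -2*(-13) = 26)
(7 + N(x, 3)*(-1*3))*(-15 + 5) = (7 + 26*(-1*3))*(-15 + 5) = (7 + 26*(-3))*(-10) = (7 - 78)*(-10) = -71*(-10) = 710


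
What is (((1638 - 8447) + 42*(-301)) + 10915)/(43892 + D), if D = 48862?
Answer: -4268/46377 ≈ -0.092028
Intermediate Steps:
(((1638 - 8447) + 42*(-301)) + 10915)/(43892 + D) = (((1638 - 8447) + 42*(-301)) + 10915)/(43892 + 48862) = ((-6809 - 12642) + 10915)/92754 = (-19451 + 10915)*(1/92754) = -8536*1/92754 = -4268/46377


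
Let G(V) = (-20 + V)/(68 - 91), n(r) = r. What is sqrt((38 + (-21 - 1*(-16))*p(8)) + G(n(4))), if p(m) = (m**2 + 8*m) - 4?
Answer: I*sqrt(307510)/23 ≈ 24.11*I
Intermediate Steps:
p(m) = -4 + m**2 + 8*m
G(V) = 20/23 - V/23 (G(V) = (-20 + V)/(-23) = (-20 + V)*(-1/23) = 20/23 - V/23)
sqrt((38 + (-21 - 1*(-16))*p(8)) + G(n(4))) = sqrt((38 + (-21 - 1*(-16))*(-4 + 8**2 + 8*8)) + (20/23 - 1/23*4)) = sqrt((38 + (-21 + 16)*(-4 + 64 + 64)) + (20/23 - 4/23)) = sqrt((38 - 5*124) + 16/23) = sqrt((38 - 620) + 16/23) = sqrt(-582 + 16/23) = sqrt(-13370/23) = I*sqrt(307510)/23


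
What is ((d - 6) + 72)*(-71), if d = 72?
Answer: -9798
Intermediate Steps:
((d - 6) + 72)*(-71) = ((72 - 6) + 72)*(-71) = (66 + 72)*(-71) = 138*(-71) = -9798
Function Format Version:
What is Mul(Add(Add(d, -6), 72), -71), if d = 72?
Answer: -9798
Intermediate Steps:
Mul(Add(Add(d, -6), 72), -71) = Mul(Add(Add(72, -6), 72), -71) = Mul(Add(66, 72), -71) = Mul(138, -71) = -9798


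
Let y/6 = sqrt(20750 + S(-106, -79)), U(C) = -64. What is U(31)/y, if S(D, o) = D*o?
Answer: -16*sqrt(809)/7281 ≈ -0.062503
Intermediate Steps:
y = 36*sqrt(809) (y = 6*sqrt(20750 - 106*(-79)) = 6*sqrt(20750 + 8374) = 6*sqrt(29124) = 6*(6*sqrt(809)) = 36*sqrt(809) ≈ 1023.9)
U(31)/y = -64*sqrt(809)/29124 = -16*sqrt(809)/7281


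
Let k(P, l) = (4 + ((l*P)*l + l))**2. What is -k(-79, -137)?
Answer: -2198944957456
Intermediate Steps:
k(P, l) = (4 + l + P*l**2)**2 (k(P, l) = (4 + ((P*l)*l + l))**2 = (4 + (P*l**2 + l))**2 = (4 + (l + P*l**2))**2 = (4 + l + P*l**2)**2)
-k(-79, -137) = -(4 - 137 - 79*(-137)**2)**2 = -(4 - 137 - 79*18769)**2 = -(4 - 137 - 1482751)**2 = -1*(-1482884)**2 = -1*2198944957456 = -2198944957456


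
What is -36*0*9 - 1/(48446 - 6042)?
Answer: -1/42404 ≈ -2.3583e-5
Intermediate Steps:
-36*0*9 - 1/(48446 - 6042) = 0*9 - 1/42404 = 0 - 1*1/42404 = 0 - 1/42404 = -1/42404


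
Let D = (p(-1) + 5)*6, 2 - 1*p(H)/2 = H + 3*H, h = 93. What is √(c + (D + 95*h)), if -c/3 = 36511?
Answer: 2*I*√25149 ≈ 317.17*I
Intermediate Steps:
c = -109533 (c = -3*36511 = -109533)
p(H) = 4 - 8*H (p(H) = 4 - 2*(H + 3*H) = 4 - 8*H)
D = 102 (D = ((4 - 8*(-1)) + 5)*6 = ((4 + 8) + 5)*6 = (12 + 5)*6 = 17*6 = 102)
√(c + (D + 95*h)) = √(-109533 + (102 + 95*93)) = √(-109533 + (102 + 8835)) = √(-109533 + 8937) = √(-100596) = 2*I*√25149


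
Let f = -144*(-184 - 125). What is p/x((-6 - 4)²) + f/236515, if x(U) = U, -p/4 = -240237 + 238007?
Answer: 21141634/236515 ≈ 89.388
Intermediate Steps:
p = 8920 (p = -4*(-240237 + 238007) = -4*(-2230) = 8920)
f = 44496 (f = -144*(-309) = 44496)
p/x((-6 - 4)²) + f/236515 = 8920/((-6 - 4)²) + 44496/236515 = 8920/((-10)²) + 44496*(1/236515) = 8920/100 + 44496/236515 = 8920*(1/100) + 44496/236515 = 446/5 + 44496/236515 = 21141634/236515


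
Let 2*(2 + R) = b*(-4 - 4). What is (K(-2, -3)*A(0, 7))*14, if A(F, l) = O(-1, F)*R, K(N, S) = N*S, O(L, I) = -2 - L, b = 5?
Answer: 1848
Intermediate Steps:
R = -22 (R = -2 + (5*(-4 - 4))/2 = -2 + (5*(-8))/2 = -2 + (1/2)*(-40) = -2 - 20 = -22)
A(F, l) = 22 (A(F, l) = (-2 - 1*(-1))*(-22) = (-2 + 1)*(-22) = -1*(-22) = 22)
(K(-2, -3)*A(0, 7))*14 = (-2*(-3)*22)*14 = (6*22)*14 = 132*14 = 1848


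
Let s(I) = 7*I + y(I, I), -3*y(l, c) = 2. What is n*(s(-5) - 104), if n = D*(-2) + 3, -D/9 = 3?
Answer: -7961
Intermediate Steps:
D = -27 (D = -9*3 = -27)
n = 57 (n = -27*(-2) + 3 = 54 + 3 = 57)
y(l, c) = -2/3 (y(l, c) = -1/3*2 = -2/3)
s(I) = -2/3 + 7*I (s(I) = 7*I - 2/3 = -2/3 + 7*I)
n*(s(-5) - 104) = 57*((-2/3 + 7*(-5)) - 104) = 57*((-2/3 - 35) - 104) = 57*(-107/3 - 104) = 57*(-419/3) = -7961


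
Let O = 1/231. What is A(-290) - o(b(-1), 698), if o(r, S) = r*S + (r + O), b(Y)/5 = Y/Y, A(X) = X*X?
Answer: 18619754/231 ≈ 80605.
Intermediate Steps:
A(X) = X**2
O = 1/231 ≈ 0.0043290
b(Y) = 5 (b(Y) = 5*(Y/Y) = 5*1 = 5)
o(r, S) = 1/231 + r + S*r (o(r, S) = r*S + (r + 1/231) = S*r + (1/231 + r) = 1/231 + r + S*r)
A(-290) - o(b(-1), 698) = (-290)**2 - (1/231 + 5 + 698*5) = 84100 - (1/231 + 5 + 3490) = 84100 - 1*807346/231 = 84100 - 807346/231 = 18619754/231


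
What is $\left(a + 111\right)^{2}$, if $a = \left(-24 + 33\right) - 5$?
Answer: $13225$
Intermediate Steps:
$a = 4$ ($a = 9 - 5 = 4$)
$\left(a + 111\right)^{2} = \left(4 + 111\right)^{2} = 115^{2} = 13225$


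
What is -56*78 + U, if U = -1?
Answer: -4369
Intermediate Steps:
-56*78 + U = -56*78 - 1 = -4368 - 1 = -4369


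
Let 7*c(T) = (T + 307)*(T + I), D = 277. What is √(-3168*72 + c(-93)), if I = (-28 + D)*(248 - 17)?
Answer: 2*√18711861/7 ≈ 1235.9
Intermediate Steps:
I = 57519 (I = (-28 + 277)*(248 - 17) = 249*231 = 57519)
c(T) = (307 + T)*(57519 + T)/7 (c(T) = ((T + 307)*(T + 57519))/7 = ((307 + T)*(57519 + T))/7 = (307 + T)*(57519 + T)/7)
√(-3168*72 + c(-93)) = √(-3168*72 + (2522619 + (⅐)*(-93)² + (57826/7)*(-93))) = √(-228096 + (2522619 + (⅐)*8649 - 5377818/7)) = √(-228096 + (2522619 + 8649/7 - 5377818/7)) = √(-228096 + 12289164/7) = √(10692492/7) = 2*√18711861/7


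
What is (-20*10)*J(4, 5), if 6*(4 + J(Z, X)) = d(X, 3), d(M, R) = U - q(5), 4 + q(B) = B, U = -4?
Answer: 2900/3 ≈ 966.67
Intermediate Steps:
q(B) = -4 + B
d(M, R) = -5 (d(M, R) = -4 - (-4 + 5) = -4 - 1*1 = -4 - 1 = -5)
J(Z, X) = -29/6 (J(Z, X) = -4 + (⅙)*(-5) = -4 - ⅚ = -29/6)
(-20*10)*J(4, 5) = -20*10*(-29/6) = -200*(-29/6) = 2900/3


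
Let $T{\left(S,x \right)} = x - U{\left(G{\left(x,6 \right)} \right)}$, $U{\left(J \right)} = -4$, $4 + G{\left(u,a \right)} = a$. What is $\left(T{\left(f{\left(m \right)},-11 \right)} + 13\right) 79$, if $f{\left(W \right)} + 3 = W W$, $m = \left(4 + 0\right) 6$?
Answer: $474$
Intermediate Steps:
$G{\left(u,a \right)} = -4 + a$
$m = 24$ ($m = 4 \cdot 6 = 24$)
$f{\left(W \right)} = -3 + W^{2}$ ($f{\left(W \right)} = -3 + W W = -3 + W^{2}$)
$T{\left(S,x \right)} = 4 + x$ ($T{\left(S,x \right)} = x - -4 = x + 4 = 4 + x$)
$\left(T{\left(f{\left(m \right)},-11 \right)} + 13\right) 79 = \left(\left(4 - 11\right) + 13\right) 79 = \left(-7 + 13\right) 79 = 6 \cdot 79 = 474$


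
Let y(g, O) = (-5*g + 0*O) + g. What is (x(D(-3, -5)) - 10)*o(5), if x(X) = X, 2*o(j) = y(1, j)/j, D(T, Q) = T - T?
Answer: 4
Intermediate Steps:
D(T, Q) = 0
y(g, O) = -4*g (y(g, O) = (-5*g + 0) + g = -5*g + g = -4*g)
o(j) = -2/j (o(j) = ((-4*1)/j)/2 = (-4/j)/2 = -2/j)
(x(D(-3, -5)) - 10)*o(5) = (0 - 10)*(-2/5) = -(-20)/5 = -10*(-⅖) = 4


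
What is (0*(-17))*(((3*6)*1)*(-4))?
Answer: 0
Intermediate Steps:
(0*(-17))*(((3*6)*1)*(-4)) = 0*((18*1)*(-4)) = 0*(18*(-4)) = 0*(-72) = 0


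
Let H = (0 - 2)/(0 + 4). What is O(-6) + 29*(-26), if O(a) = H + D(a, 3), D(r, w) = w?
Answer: -1503/2 ≈ -751.50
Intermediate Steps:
H = -1/2 (H = -2/4 = -2*1/4 = -1/2 ≈ -0.50000)
O(a) = 5/2 (O(a) = -1/2 + 3 = 5/2)
O(-6) + 29*(-26) = 5/2 + 29*(-26) = 5/2 - 754 = -1503/2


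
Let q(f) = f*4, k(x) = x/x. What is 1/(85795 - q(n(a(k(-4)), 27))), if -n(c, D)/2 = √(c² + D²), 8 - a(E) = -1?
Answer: 17159/1472146037 - 72*√10/7360730185 ≈ 1.1625e-5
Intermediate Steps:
k(x) = 1
a(E) = 9 (a(E) = 8 - 1*(-1) = 8 + 1 = 9)
n(c, D) = -2*√(D² + c²) (n(c, D) = -2*√(c² + D²) = -2*√(D² + c²))
q(f) = 4*f
1/(85795 - q(n(a(k(-4)), 27))) = 1/(85795 - 4*(-2*√(27² + 9²))) = 1/(85795 - 4*(-2*√(729 + 81))) = 1/(85795 - 4*(-18*√10)) = 1/(85795 - (-72)*√10) = 1/(85795 + 72*√10)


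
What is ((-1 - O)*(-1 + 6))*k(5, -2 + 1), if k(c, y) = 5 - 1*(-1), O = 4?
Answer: -150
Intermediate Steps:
k(c, y) = 6 (k(c, y) = 5 + 1 = 6)
((-1 - O)*(-1 + 6))*k(5, -2 + 1) = ((-1 - 1*4)*(-1 + 6))*6 = ((-1 - 4)*5)*6 = -5*5*6 = -25*6 = -150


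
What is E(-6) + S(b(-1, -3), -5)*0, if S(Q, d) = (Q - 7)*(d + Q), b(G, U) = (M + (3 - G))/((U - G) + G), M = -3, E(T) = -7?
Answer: -7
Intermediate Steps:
b(G, U) = -G/U (b(G, U) = (-3 + (3 - G))/((U - G) + G) = (-G)/U = -G/U)
S(Q, d) = (-7 + Q)*(Q + d)
E(-6) + S(b(-1, -3), -5)*0 = -7 + ((-1*(-1)/(-3))² - (-7)*(-1)/(-3) - 7*(-5) - 1*(-1)/(-3)*(-5))*0 = -7 + ((-1*(-1)*(-⅓))² - (-7)*(-1)*(-1)/3 + 35 - 1*(-1)*(-⅓)*(-5))*0 = -7 + ((-⅓)² - 7*(-⅓) + 35 - ⅓*(-5))*0 = -7 + (⅑ + 7/3 + 35 + 5/3)*0 = -7 + (352/9)*0 = -7 + 0 = -7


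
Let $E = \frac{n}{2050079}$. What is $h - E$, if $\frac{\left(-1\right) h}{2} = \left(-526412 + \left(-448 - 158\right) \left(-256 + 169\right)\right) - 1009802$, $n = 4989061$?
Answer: $\frac{6082546602675}{2050079} \approx 2.967 \cdot 10^{6}$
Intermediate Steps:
$h = 2966984$ ($h = - 2 \left(\left(-526412 + \left(-448 - 158\right) \left(-256 + 169\right)\right) - 1009802\right) = - 2 \left(\left(-526412 - -52722\right) - 1009802\right) = - 2 \left(\left(-526412 + 52722\right) - 1009802\right) = - 2 \left(-473690 - 1009802\right) = \left(-2\right) \left(-1483492\right) = 2966984$)
$E = \frac{4989061}{2050079} \approx 2.4336$
$h - E = 2966984 - \frac{4989061}{2050079} = \frac{6082546602675}{2050079}$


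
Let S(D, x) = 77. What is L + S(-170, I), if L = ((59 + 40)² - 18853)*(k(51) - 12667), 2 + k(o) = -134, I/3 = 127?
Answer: 115892833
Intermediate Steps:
I = 381 (I = 3*127 = 381)
k(o) = -136 (k(o) = -2 - 134 = -136)
L = 115892756 (L = ((59 + 40)² - 18853)*(-136 - 12667) = (99² - 18853)*(-12803) = (9801 - 18853)*(-12803) = -9052*(-12803) = 115892756)
L + S(-170, I) = 115892756 + 77 = 115892833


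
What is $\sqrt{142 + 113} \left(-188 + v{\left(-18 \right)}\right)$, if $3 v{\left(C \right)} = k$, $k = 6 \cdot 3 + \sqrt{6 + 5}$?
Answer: $\frac{\sqrt{255} \left(-546 + \sqrt{11}\right)}{3} \approx -2888.7$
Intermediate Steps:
$k = 18 + \sqrt{11} \approx 21.317$
$v{\left(C \right)} = 6 + \frac{\sqrt{11}}{3}$ ($v{\left(C \right)} = \frac{18 + \sqrt{11}}{3} = 6 + \frac{\sqrt{11}}{3}$)
$\sqrt{142 + 113} \left(-188 + v{\left(-18 \right)}\right) = \sqrt{142 + 113} \left(-188 + \left(6 + \frac{\sqrt{11}}{3}\right)\right) = \sqrt{255} \left(-182 + \frac{\sqrt{11}}{3}\right)$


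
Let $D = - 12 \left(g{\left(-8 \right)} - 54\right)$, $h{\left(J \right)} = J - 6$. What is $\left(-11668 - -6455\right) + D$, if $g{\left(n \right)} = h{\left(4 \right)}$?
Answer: $-4541$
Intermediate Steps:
$h{\left(J \right)} = -6 + J$ ($h{\left(J \right)} = J - 6 = -6 + J$)
$g{\left(n \right)} = -2$ ($g{\left(n \right)} = -6 + 4 = -2$)
$D = 672$ ($D = - 12 \left(-2 - 54\right) = \left(-12\right) \left(-56\right) = 672$)
$\left(-11668 - -6455\right) + D = \left(-11668 - -6455\right) + 672 = \left(-11668 + 6455\right) + 672 = -5213 + 672 = -4541$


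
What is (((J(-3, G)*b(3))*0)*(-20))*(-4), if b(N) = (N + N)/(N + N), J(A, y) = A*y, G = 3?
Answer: 0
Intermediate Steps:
b(N) = 1 (b(N) = (2*N)/((2*N)) = (2*N)*(1/(2*N)) = 1)
(((J(-3, G)*b(3))*0)*(-20))*(-4) = (((-3*3*1)*0)*(-20))*(-4) = ((-9*1*0)*(-20))*(-4) = (-9*0*(-20))*(-4) = (0*(-20))*(-4) = 0*(-4) = 0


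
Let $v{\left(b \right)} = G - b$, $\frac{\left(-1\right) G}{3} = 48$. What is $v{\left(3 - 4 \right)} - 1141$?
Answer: $-1284$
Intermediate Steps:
$G = -144$ ($G = \left(-3\right) 48 = -144$)
$v{\left(b \right)} = -144 - b$
$v{\left(3 - 4 \right)} - 1141 = \left(-144 - \left(3 - 4\right)\right) - 1141 = \left(-144 - -1\right) - 1141 = \left(-144 + 1\right) - 1141 = -143 - 1141 = -1284$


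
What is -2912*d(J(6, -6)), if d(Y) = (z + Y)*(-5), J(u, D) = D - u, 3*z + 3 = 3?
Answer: -174720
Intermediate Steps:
z = 0 (z = -1 + (⅓)*3 = -1 + 1 = 0)
d(Y) = -5*Y (d(Y) = (0 + Y)*(-5) = Y*(-5) = -5*Y)
-2912*d(J(6, -6)) = -(-14560)*(-6 - 1*6) = -(-14560)*(-6 - 6) = -(-14560)*(-12) = -2912*60 = -174720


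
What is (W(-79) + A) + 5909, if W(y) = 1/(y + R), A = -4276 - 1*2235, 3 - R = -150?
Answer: -44547/74 ≈ -601.99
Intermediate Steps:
R = 153 (R = 3 - 1*(-150) = 3 + 150 = 153)
A = -6511 (A = -4276 - 2235 = -6511)
W(y) = 1/(153 + y) (W(y) = 1/(y + 153) = 1/(153 + y))
(W(-79) + A) + 5909 = (1/(153 - 79) - 6511) + 5909 = (1/74 - 6511) + 5909 = -481813/74 + 5909 = -44547/74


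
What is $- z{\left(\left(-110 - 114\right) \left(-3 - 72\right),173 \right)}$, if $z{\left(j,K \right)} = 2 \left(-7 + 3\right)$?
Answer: $8$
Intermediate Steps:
$z{\left(j,K \right)} = -8$ ($z{\left(j,K \right)} = 2 \left(-4\right) = -8$)
$- z{\left(\left(-110 - 114\right) \left(-3 - 72\right),173 \right)} = \left(-1\right) \left(-8\right) = 8$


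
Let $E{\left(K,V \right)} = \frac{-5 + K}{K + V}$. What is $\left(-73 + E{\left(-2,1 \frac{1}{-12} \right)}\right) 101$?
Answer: $- \frac{175841}{25} \approx -7033.6$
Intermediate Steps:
$E{\left(K,V \right)} = \frac{-5 + K}{K + V}$
$\left(-73 + E{\left(-2,1 \frac{1}{-12} \right)}\right) 101 = \left(-73 + \frac{-5 - 2}{-2 + 1 \frac{1}{-12}}\right) 101 = \left(-73 + \frac{1}{-2 + 1 \left(- \frac{1}{12}\right)} \left(-7\right)\right) 101 = \left(-73 + \frac{1}{-2 - \frac{1}{12}} \left(-7\right)\right) 101 = \left(-73 + \frac{1}{- \frac{25}{12}} \left(-7\right)\right) 101 = \left(-73 - - \frac{84}{25}\right) 101 = \left(-73 + \frac{84}{25}\right) 101 = \left(- \frac{1741}{25}\right) 101 = - \frac{175841}{25}$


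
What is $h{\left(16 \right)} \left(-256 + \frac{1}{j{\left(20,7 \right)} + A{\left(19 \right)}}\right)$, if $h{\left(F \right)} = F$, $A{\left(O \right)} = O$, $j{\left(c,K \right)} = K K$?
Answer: $- \frac{69628}{17} \approx -4095.8$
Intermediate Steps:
$j{\left(c,K \right)} = K^{2}$
$h{\left(16 \right)} \left(-256 + \frac{1}{j{\left(20,7 \right)} + A{\left(19 \right)}}\right) = 16 \left(-256 + \frac{1}{7^{2} + 19}\right) = 16 \left(-256 + \frac{1}{49 + 19}\right) = 16 \left(-256 + \frac{1}{68}\right) = 16 \left(- \frac{17407}{68}\right) = - \frac{69628}{17}$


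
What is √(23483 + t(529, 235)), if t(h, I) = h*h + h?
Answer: √303853 ≈ 551.23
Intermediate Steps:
t(h, I) = h + h² (t(h, I) = h² + h = h + h²)
√(23483 + t(529, 235)) = √(23483 + 529*(1 + 529)) = √(23483 + 529*530) = √(23483 + 280370) = √303853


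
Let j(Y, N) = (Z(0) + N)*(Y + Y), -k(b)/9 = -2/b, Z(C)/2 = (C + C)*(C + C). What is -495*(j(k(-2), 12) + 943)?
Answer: -359865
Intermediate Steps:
Z(C) = 8*C² (Z(C) = 2*((C + C)*(C + C)) = 2*((2*C)*(2*C)) = 2*(4*C²) = 8*C²)
k(b) = 18/b (k(b) = -(-18)/b = 18/b)
j(Y, N) = 2*N*Y (j(Y, N) = (8*0² + N)*(Y + Y) = (8*0 + N)*(2*Y) = (0 + N)*(2*Y) = N*(2*Y) = 2*N*Y)
-495*(j(k(-2), 12) + 943) = -495*(2*12*(18/(-2)) + 943) = -495*(2*12*(18*(-½)) + 943) = -495*(2*12*(-9) + 943) = -495*(-216 + 943) = -495*727 = -359865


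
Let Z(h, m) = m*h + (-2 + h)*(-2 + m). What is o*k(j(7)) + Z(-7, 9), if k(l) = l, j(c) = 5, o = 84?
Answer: 294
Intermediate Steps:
Z(h, m) = h*m + (-2 + h)*(-2 + m)
o*k(j(7)) + Z(-7, 9) = 84*5 + (4 - 2*(-7) - 2*9 + 2*(-7)*9) = 420 + (4 + 14 - 18 - 126) = 420 - 126 = 294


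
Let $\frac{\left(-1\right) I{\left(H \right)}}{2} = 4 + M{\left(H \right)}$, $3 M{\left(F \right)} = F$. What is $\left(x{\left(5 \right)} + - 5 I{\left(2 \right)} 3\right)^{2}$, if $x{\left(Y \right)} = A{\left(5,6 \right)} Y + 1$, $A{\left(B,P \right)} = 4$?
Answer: $25921$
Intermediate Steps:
$M{\left(F \right)} = \frac{F}{3}$
$I{\left(H \right)} = -8 - \frac{2 H}{3}$ ($I{\left(H \right)} = - 2 \left(4 + \frac{H}{3}\right) = -8 - \frac{2 H}{3}$)
$x{\left(Y \right)} = 1 + 4 Y$ ($x{\left(Y \right)} = 4 Y + 1 = 1 + 4 Y$)
$\left(x{\left(5 \right)} + - 5 I{\left(2 \right)} 3\right)^{2} = \left(\left(1 + 4 \cdot 5\right) + - 5 \left(-8 - \frac{4}{3}\right) 3\right)^{2} = \left(\left(1 + 20\right) + - 5 \left(-8 - \frac{4}{3}\right) 3\right)^{2} = \left(21 + \left(-5\right) \left(- \frac{28}{3}\right) 3\right)^{2} = \left(21 + \frac{140}{3} \cdot 3\right)^{2} = \left(21 + 140\right)^{2} = 161^{2} = 25921$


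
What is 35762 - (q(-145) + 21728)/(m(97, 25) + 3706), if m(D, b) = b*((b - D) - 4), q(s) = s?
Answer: 64564589/1806 ≈ 35750.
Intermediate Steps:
m(D, b) = b*(-4 + b - D)
35762 - (q(-145) + 21728)/(m(97, 25) + 3706) = 35762 - (-145 + 21728)/(25*(-4 + 25 - 1*97) + 3706) = 35762 - 21583/(25*(-4 + 25 - 97) + 3706) = 35762 - 21583/(25*(-76) + 3706) = 35762 - 21583/(-1900 + 3706) = 35762 - 21583/1806 = 64564589/1806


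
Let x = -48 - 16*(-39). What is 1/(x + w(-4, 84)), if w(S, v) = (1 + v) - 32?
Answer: 1/629 ≈ 0.0015898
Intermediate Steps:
x = 576 (x = -48 + 624 = 576)
w(S, v) = -31 + v
1/(x + w(-4, 84)) = 1/(576 + (-31 + 84)) = 1/(576 + 53) = 1/629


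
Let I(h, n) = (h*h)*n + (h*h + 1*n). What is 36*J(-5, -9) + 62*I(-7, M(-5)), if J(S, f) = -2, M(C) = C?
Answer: -12534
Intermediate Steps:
I(h, n) = n + h² + n*h² (I(h, n) = h²*n + (h² + n) = n*h² + (n + h²) = n + h² + n*h²)
36*J(-5, -9) + 62*I(-7, M(-5)) = 36*(-2) + 62*(-5 + (-7)² - 5*(-7)²) = -72 + 62*(-5 + 49 - 5*49) = -72 + 62*(-5 + 49 - 245) = -72 + 62*(-201) = -72 - 12462 = -12534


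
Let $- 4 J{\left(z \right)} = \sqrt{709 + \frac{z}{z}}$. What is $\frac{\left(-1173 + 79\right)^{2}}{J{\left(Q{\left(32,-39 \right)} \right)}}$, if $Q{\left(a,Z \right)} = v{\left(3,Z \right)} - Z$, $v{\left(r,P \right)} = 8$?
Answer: $- \frac{2393672 \sqrt{710}}{355} \approx -1.7967 \cdot 10^{5}$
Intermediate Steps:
$Q{\left(a,Z \right)} = 8 - Z$
$J{\left(z \right)} = - \frac{\sqrt{710}}{4}$ ($J{\left(z \right)} = - \frac{\sqrt{709 + \frac{z}{z}}}{4} = - \frac{\sqrt{709 + 1}}{4} = - \frac{\sqrt{710}}{4}$)
$\frac{\left(-1173 + 79\right)^{2}}{J{\left(Q{\left(32,-39 \right)} \right)}} = \frac{\left(-1173 + 79\right)^{2}}{\left(- \frac{1}{4}\right) \sqrt{710}} = \left(-1094\right)^{2} \left(- \frac{2 \sqrt{710}}{355}\right) = 1196836 \left(- \frac{2 \sqrt{710}}{355}\right) = - \frac{2393672 \sqrt{710}}{355}$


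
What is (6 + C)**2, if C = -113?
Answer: 11449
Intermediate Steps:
(6 + C)**2 = (6 - 113)**2 = (-107)**2 = 11449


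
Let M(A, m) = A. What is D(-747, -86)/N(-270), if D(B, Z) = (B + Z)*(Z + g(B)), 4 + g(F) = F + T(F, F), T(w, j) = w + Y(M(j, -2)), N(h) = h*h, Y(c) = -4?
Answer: 330701/18225 ≈ 18.145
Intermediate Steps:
N(h) = h²
T(w, j) = -4 + w (T(w, j) = w - 4 = -4 + w)
g(F) = -8 + 2*F (g(F) = -4 + (F + (-4 + F)) = -4 + (-4 + 2*F) = -8 + 2*F)
D(B, Z) = (B + Z)*(-8 + Z + 2*B) (D(B, Z) = (B + Z)*(Z + (-8 + 2*B)) = (B + Z)*(-8 + Z + 2*B))
D(-747, -86)/N(-270) = ((-86)² - 747*(-86) + 2*(-747)*(-4 - 747) + 2*(-86)*(-4 - 747))/((-270)²) = (7396 + 64242 + 2*(-747)*(-751) + 2*(-86)*(-751))/72900 = (7396 + 64242 + 1121994 + 129172)*(1/72900) = 1322804*(1/72900) = 330701/18225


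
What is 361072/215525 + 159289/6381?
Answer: 36634762157/1375265025 ≈ 26.638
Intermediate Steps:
361072/215525 + 159289/6381 = 36634762157/1375265025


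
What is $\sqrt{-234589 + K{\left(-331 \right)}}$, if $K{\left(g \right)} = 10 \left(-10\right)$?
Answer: $i \sqrt{234689} \approx 484.45 i$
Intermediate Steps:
$K{\left(g \right)} = -100$
$\sqrt{-234589 + K{\left(-331 \right)}} = \sqrt{-234589 - 100} = \sqrt{-234689} = i \sqrt{234689}$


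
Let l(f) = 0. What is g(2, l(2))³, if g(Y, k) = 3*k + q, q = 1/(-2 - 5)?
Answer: -1/343 ≈ -0.0029155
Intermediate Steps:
q = -⅐ (q = 1/(-7) = -⅐ ≈ -0.14286)
g(Y, k) = -⅐ + 3*k (g(Y, k) = 3*k - ⅐ = -⅐ + 3*k)
g(2, l(2))³ = (-⅐ + 3*0)³ = (-⅐ + 0)³ = (-⅐)³ = -1/343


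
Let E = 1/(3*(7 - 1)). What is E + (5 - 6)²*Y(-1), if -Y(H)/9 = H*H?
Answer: -161/18 ≈ -8.9444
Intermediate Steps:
Y(H) = -9*H² (Y(H) = -9*H*H = -9*H²)
E = 1/18 (E = 1/(3*6) = 1/18 ≈ 0.055556)
E + (5 - 6)²*Y(-1) = 1/18 + (5 - 6)²*(-9*(-1)²) = 1/18 + (-1)²*(-9*1) = 1/18 + 1*(-9) = 1/18 - 9 = -161/18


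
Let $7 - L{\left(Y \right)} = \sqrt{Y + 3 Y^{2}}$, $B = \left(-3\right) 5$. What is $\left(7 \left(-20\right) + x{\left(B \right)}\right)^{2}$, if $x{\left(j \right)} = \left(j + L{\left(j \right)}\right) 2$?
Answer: $26976 + 1248 \sqrt{165} \approx 43007.0$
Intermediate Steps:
$B = -15$
$L{\left(Y \right)} = 7 - \sqrt{Y + 3 Y^{2}}$
$x{\left(j \right)} = 14 - 2 \sqrt{j \left(1 + 3 j\right)} + 2 j$ ($x{\left(j \right)} = \left(j - \left(-7 + \sqrt{j \left(1 + 3 j\right)}\right)\right) 2 = \left(7 + j - \sqrt{j \left(1 + 3 j\right)}\right) 2 = 14 - 2 \sqrt{j \left(1 + 3 j\right)} + 2 j$)
$\left(7 \left(-20\right) + x{\left(B \right)}\right)^{2} = \left(7 \left(-20\right) + \left(14 - 2 \sqrt{- 15 \left(1 + 3 \left(-15\right)\right)} + 2 \left(-15\right)\right)\right)^{2} = \left(-140 - \left(16 + 2 \cdot 2 \sqrt{165}\right)\right)^{2} = \left(-140 - \left(16 + 4 \sqrt{165}\right)\right)^{2} = \left(-156 - 4 \sqrt{165}\right)^{2}$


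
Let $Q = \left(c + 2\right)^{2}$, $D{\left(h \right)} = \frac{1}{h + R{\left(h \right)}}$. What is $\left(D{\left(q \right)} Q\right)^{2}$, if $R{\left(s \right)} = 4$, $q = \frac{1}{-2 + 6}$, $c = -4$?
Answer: $\frac{256}{289} \approx 0.88581$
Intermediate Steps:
$q = \frac{1}{4} \approx 0.25$
$D{\left(h \right)} = \frac{1}{4 + h}$ ($D{\left(h \right)} = \frac{1}{h + 4} = \frac{1}{4 + h}$)
$Q = 4$ ($Q = \left(-4 + 2\right)^{2} = \left(-2\right)^{2} = 4$)
$\left(D{\left(q \right)} Q\right)^{2} = \left(\frac{1}{4 + \frac{1}{4}} \cdot 4\right)^{2} = \left(\frac{1}{\frac{17}{4}} \cdot 4\right)^{2} = \left(\frac{4}{17} \cdot 4\right)^{2} = \left(\frac{16}{17}\right)^{2} = \frac{256}{289}$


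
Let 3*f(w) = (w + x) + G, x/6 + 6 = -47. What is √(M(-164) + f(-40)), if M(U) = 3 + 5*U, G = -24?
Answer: I*√8499/3 ≈ 30.73*I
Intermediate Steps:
x = -318 (x = -36 + 6*(-47) = -36 - 282 = -318)
f(w) = -114 + w/3 (f(w) = ((w - 318) - 24)/3 = ((-318 + w) - 24)/3 = (-342 + w)/3 = -114 + w/3)
√(M(-164) + f(-40)) = √((3 + 5*(-164)) + (-114 + (⅓)*(-40))) = √((3 - 820) + (-114 - 40/3)) = √(-817 - 382/3) = √(-2833/3) = I*√8499/3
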